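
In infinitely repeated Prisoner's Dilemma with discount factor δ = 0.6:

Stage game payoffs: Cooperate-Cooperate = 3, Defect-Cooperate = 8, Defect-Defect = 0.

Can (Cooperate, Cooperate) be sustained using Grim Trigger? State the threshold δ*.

δ* = 0.625; since δ = 0.6 < 0.625, cooperation cannot be sustained

Work:
For Grim Trigger:
Cooperate forever: 3/(1-δ)
Defect then punished: 8 + 0·δ/(1-δ)
Need: 3/(1-δ) ≥ 8 + 0·δ/(1-δ)
Solving: δ ≥ (T-R)/(T-P) = (8-3)/(8-0) = 0.625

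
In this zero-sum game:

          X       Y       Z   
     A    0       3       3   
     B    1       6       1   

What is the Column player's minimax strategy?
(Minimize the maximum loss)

Column should play X, value = 1

Work:
Column player minimizes Row's maximum payoff:
Column X: max payoff to Row = 1
Column Y: max payoff to Row = 6
Column Z: max payoff to Row = 3
Minimum is 1, achieved by column X.
Minimax strategy: X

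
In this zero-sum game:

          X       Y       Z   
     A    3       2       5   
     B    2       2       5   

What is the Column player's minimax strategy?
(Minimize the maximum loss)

Column should play Y, value = 2

Work:
Column player minimizes Row's maximum payoff:
Column X: max payoff to Row = 3
Column Y: max payoff to Row = 2
Column Z: max payoff to Row = 5
Minimum is 2, achieved by column Y.
Minimax strategy: Y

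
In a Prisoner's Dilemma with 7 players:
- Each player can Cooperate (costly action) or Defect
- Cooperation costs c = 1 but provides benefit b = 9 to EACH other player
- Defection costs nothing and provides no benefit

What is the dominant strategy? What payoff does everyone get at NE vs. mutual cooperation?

Dominant: Defect; NE payoff = 0; Coop payoff = 53

Work:
Defect dominates (saves cost c = 1, benefit to others is external)
NE: All defect → everyone gets 0
If all cooperate: each receives (6)×9 - 1 = 53
Social dilemma: 53 > 0 but NE gives 0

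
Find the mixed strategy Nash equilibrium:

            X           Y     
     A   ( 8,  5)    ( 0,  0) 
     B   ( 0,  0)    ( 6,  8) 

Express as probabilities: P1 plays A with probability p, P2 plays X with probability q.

p = 0.6154, q = 0.4286

Work:
Find probabilities that make opponent indifferent:
P2 chooses q to make P1 indifferent between A and B
P1 chooses p to make P2 indifferent between X and Y
Mixed NE: P1 plays (A: 0.6154, B: 0.3846), P2 plays (X: 0.4286, Y: 0.5714)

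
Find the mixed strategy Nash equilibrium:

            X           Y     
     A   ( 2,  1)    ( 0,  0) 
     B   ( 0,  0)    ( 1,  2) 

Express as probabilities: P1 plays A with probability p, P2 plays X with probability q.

p = 0.6667, q = 0.3333

Work:
Find probabilities that make opponent indifferent:
P2 chooses q to make P1 indifferent between A and B
P1 chooses p to make P2 indifferent between X and Y
Mixed NE: P1 plays (A: 0.6667, B: 0.3333), P2 plays (X: 0.3333, Y: 0.6667)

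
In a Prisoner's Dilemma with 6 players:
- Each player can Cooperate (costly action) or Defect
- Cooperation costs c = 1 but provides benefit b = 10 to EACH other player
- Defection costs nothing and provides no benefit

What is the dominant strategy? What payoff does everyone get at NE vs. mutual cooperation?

Dominant: Defect; NE payoff = 0; Coop payoff = 49

Work:
Defect dominates (saves cost c = 1, benefit to others is external)
NE: All defect → everyone gets 0
If all cooperate: each receives (5)×10 - 1 = 49
Social dilemma: 49 > 0 but NE gives 0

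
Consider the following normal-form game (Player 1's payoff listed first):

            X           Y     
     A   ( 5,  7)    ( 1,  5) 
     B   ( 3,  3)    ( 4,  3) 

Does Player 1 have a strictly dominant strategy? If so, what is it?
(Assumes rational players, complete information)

No strictly dominant strategy exists for Player 1

Work:
A strategy strictly dominates another if it gives a strictly higher payoff against every opponent action. Compare each pair of P1's strategies column-by-column:
  A vs B: [5 vs 3, 1 vs 4] → A does not strictly dominate B (column Y: 1 ≤ 4)
  B vs A: [3 vs 5, 4 vs 1] → B does not strictly dominate A (column X: 3 ≤ 5)
No single strategy strictly dominates all others → no strictly dominant strategy.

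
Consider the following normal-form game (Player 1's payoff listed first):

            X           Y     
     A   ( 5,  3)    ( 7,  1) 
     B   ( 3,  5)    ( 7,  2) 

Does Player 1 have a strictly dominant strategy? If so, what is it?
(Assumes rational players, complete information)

No strictly dominant strategy exists for Player 1

Work:
A strategy strictly dominates another if it gives a strictly higher payoff against every opponent action. Compare each pair of P1's strategies column-by-column:
  A vs B: [5 vs 3, 7 vs 7] → A does not strictly dominate B (column Y: 7 ≤ 7)
  B vs A: [3 vs 5, 7 vs 7] → B does not strictly dominate A (column X: 3 ≤ 5)
No single strategy strictly dominates all others → no strictly dominant strategy.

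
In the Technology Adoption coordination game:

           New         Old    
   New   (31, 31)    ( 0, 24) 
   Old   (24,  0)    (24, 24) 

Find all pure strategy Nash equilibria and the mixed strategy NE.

Pure NE: (New, New) and (Old, Old); Mixed NE: p = 0.7742, q = 0.7742

Work:
Check pure NE:
(New, New): (31, 31) - no unilateral deviation beneficial
(Old, Old): (24, 24) - no unilateral deviation beneficial
Mixed NE: P1 plays New with p = 0.7742, P2 plays New with q = 0.7742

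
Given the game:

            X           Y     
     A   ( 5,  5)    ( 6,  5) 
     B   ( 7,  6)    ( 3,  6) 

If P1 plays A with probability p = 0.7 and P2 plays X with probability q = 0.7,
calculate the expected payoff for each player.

E[P1] = 5.45, E[P2] = 5.3

Work:
E[P1] = p·q·π₁(A,X) + p·(1-q)·π₁(A,Y) + (1-p)·q·π₁(B,X) + (1-p)·(1-q)·π₁(B,Y)
= 0.7·0.7·5 + 0.7·0.3·6 + 0.3·0.7·7 + 0.3·0.3·3
= 5.45

E[P2] = 5.3 (similar calculation)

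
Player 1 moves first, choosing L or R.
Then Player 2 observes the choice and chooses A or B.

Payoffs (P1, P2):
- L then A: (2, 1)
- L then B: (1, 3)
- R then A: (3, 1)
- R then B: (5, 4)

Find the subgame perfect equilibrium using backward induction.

P1 plays R, P2 plays B after L and B after R; Payoff (5, 4)

Work:
Backward induction:
After L: P2 chooses B → P1 gets 1
After R: P2 chooses B → P1 gets 5
P1 chooses R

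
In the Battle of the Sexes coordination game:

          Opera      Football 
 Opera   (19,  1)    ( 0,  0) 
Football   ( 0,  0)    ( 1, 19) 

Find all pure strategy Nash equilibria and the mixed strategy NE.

Pure NE: (Opera, Opera) and (Football, Football); Mixed NE: p = 0.95, q = 0.05

Work:
Check pure NE:
(Opera, Opera): (19, 1) - no unilateral deviation beneficial
(Football, Football): (1, 19) - no unilateral deviation beneficial
Mixed NE: P1 plays Opera with p = 0.95, P2 plays Opera with q = 0.05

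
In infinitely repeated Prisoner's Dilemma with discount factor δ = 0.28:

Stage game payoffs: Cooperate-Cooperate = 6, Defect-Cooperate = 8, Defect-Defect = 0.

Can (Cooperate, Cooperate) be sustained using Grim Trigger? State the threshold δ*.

δ* = 0.25; since δ = 0.28 ≥ 0.25, cooperation can be sustained

Work:
For Grim Trigger:
Cooperate forever: 6/(1-δ)
Defect then punished: 8 + 0·δ/(1-δ)
Need: 6/(1-δ) ≥ 8 + 0·δ/(1-δ)
Solving: δ ≥ (T-R)/(T-P) = (8-6)/(8-0) = 0.25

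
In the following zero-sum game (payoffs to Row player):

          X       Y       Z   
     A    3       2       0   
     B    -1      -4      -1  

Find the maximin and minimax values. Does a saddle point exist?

Maximin = 0, Minimax = 0, Saddle: True

Work:
Row minimums: [0, -4] → maximin = 0
Column maximums: [3, 2, 0] → minimax = 0
Saddle point exists! Game value = 0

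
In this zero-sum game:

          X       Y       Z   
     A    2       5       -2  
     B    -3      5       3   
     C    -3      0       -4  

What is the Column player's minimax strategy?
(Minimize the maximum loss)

Column should play X, value = 2

Work:
Column player minimizes Row's maximum payoff:
Column X: max payoff to Row = 2
Column Y: max payoff to Row = 5
Column Z: max payoff to Row = 3
Minimum is 2, achieved by column X.
Minimax strategy: X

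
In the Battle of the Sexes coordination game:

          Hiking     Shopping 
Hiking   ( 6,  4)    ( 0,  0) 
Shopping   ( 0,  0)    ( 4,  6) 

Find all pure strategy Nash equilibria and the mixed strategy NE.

Pure NE: (Hiking, Hiking) and (Shopping, Shopping); Mixed NE: p = 0.6, q = 0.4

Work:
Check pure NE:
(Hiking, Hiking): (6, 4) - no unilateral deviation beneficial
(Shopping, Shopping): (4, 6) - no unilateral deviation beneficial
Mixed NE: P1 plays Hiking with p = 0.6, P2 plays Hiking with q = 0.4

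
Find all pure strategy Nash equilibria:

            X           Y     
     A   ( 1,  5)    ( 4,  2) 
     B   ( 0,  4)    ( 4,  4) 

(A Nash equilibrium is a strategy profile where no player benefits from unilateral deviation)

Nash equilibrium: (A, X), (B, Y)

Work:
Best responses:
  P1 vs X: payoffs [1, 0] → best response A (payoff 1)
  P1 vs Y: payoffs [4, 4] → best response A/B (payoff 4)
  P2 vs A: payoffs [5, 2] → best response X (payoff 5)
  P2 vs B: payoffs [4, 4] → best response X/Y (payoff 4)
Mutual best responses: (A,X), (B,Y) → Nash equilibria.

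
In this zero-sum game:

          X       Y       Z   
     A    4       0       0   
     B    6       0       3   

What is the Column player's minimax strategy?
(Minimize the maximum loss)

Column should play Y, value = 0

Work:
Column player minimizes Row's maximum payoff:
Column X: max payoff to Row = 6
Column Y: max payoff to Row = 0
Column Z: max payoff to Row = 3
Minimum is 0, achieved by column Y.
Minimax strategy: Y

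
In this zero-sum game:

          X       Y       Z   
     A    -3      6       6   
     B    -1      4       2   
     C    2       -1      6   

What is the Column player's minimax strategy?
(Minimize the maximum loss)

Column should play X, value = 2

Work:
Column player minimizes Row's maximum payoff:
Column X: max payoff to Row = 2
Column Y: max payoff to Row = 6
Column Z: max payoff to Row = 6
Minimum is 2, achieved by column X.
Minimax strategy: X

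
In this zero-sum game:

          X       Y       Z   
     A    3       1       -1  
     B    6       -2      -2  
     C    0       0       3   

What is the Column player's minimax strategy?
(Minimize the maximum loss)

Column should play Y, value = 1

Work:
Column player minimizes Row's maximum payoff:
Column X: max payoff to Row = 6
Column Y: max payoff to Row = 1
Column Z: max payoff to Row = 3
Minimum is 1, achieved by column Y.
Minimax strategy: Y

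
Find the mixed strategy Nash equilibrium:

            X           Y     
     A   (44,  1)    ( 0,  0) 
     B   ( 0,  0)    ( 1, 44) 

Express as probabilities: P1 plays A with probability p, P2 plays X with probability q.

p = 0.9778, q = 0.0222

Work:
Find probabilities that make opponent indifferent:
P2 chooses q to make P1 indifferent between A and B
P1 chooses p to make P2 indifferent between X and Y
Mixed NE: P1 plays (A: 0.9778, B: 0.0222), P2 plays (X: 0.0222, Y: 0.9778)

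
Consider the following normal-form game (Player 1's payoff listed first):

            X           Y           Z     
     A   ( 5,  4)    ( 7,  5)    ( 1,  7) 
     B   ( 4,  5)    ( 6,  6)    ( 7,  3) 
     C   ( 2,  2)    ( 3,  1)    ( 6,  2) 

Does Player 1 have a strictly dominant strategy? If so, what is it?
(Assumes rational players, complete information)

No strictly dominant strategy exists for Player 1

Work:
A strategy strictly dominates another if it gives a strictly higher payoff against every opponent action. Compare each pair of P1's strategies column-by-column:
  A vs B: [5 vs 4, 7 vs 6, 1 vs 7] → A does not strictly dominate B (column Z: 1 ≤ 7)
  A vs C: [5 vs 2, 7 vs 3, 1 vs 6] → A does not strictly dominate C (column Z: 1 ≤ 6)
  B vs A: [4 vs 5, 6 vs 7, 7 vs 1] → B does not strictly dominate A (column X: 4 ≤ 5)
  B vs C: [4 vs 2, 6 vs 3, 7 vs 6] → B strictly dominates C
  C vs A: [2 vs 5, 3 vs 7, 6 vs 1] → C does not strictly dominate A (column X: 2 ≤ 5)
  C vs B: [2 vs 4, 3 vs 6, 6 vs 7] → C does not strictly dominate B (column X: 2 ≤ 4)
No single strategy strictly dominates all others → no strictly dominant strategy.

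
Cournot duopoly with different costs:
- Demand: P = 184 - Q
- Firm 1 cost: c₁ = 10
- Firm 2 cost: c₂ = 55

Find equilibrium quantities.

q₁* = 73.0, q₂* = 28.0

Work:
Reaction: q₁ = (184 - 10 - q₂)/2
Reaction: q₂ = (184 - 55 - q₁)/2
Solve simultaneously:
q₁* = (184 - 2×10 + 55)/3 = 73.0
q₂* = (184 - 2×55 + 10)/3 = 28.0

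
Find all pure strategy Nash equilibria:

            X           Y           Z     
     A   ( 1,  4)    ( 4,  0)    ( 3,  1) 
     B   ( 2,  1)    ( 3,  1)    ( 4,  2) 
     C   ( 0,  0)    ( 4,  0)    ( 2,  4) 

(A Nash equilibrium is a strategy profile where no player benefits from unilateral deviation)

Nash equilibrium: (B, Z)

Work:
Best responses:
  P1 vs X: payoffs [1, 2, 0] → best response B (payoff 2)
  P1 vs Y: payoffs [4, 3, 4] → best response A/C (payoff 4)
  P1 vs Z: payoffs [3, 4, 2] → best response B (payoff 4)
  P2 vs A: payoffs [4, 0, 1] → best response X (payoff 4)
  P2 vs B: payoffs [1, 1, 2] → best response Z (payoff 2)
  P2 vs C: payoffs [0, 0, 4] → best response Z (payoff 4)
Mutual best responses: (B,Z) → Nash equilibria.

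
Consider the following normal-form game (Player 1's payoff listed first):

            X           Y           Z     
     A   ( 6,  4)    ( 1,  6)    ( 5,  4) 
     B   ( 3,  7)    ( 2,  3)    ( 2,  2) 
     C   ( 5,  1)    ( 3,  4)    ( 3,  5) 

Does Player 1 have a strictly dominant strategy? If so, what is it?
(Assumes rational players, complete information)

No strictly dominant strategy exists for Player 1

Work:
A strategy strictly dominates another if it gives a strictly higher payoff against every opponent action. Compare each pair of P1's strategies column-by-column:
  A vs B: [6 vs 3, 1 vs 2, 5 vs 2] → A does not strictly dominate B (column Y: 1 ≤ 2)
  A vs C: [6 vs 5, 1 vs 3, 5 vs 3] → A does not strictly dominate C (column Y: 1 ≤ 3)
  B vs A: [3 vs 6, 2 vs 1, 2 vs 5] → B does not strictly dominate A (column X: 3 ≤ 6)
  B vs C: [3 vs 5, 2 vs 3, 2 vs 3] → B does not strictly dominate C (column X: 3 ≤ 5)
  C vs A: [5 vs 6, 3 vs 1, 3 vs 5] → C does not strictly dominate A (column X: 5 ≤ 6)
  C vs B: [5 vs 3, 3 vs 2, 3 vs 2] → C strictly dominates B
No single strategy strictly dominates all others → no strictly dominant strategy.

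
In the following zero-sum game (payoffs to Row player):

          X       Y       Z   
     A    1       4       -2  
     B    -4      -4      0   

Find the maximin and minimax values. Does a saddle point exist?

Maximin = -2, Minimax = 0, Saddle: False

Work:
Row minimums: [-2, -4] → maximin = -2
Column maximums: [1, 4, 0] → minimax = 0
No saddle point (maximin ≠ minimax). Mixed strategy needed.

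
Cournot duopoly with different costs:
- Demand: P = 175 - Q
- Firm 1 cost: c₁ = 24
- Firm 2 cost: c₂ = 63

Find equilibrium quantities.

q₁* = 63.33, q₂* = 24.33

Work:
Reaction: q₁ = (175 - 24 - q₂)/2
Reaction: q₂ = (175 - 63 - q₁)/2
Solve simultaneously:
q₁* = (175 - 2×24 + 63)/3 = 63.33
q₂* = (175 - 2×63 + 24)/3 = 24.33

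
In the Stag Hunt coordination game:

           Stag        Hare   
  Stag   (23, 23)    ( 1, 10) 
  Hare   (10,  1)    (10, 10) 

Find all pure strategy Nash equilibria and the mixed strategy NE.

Pure NE: (Stag, Stag) and (Hare, Hare); Mixed NE: p = 0.4091, q = 0.4091

Work:
Check pure NE:
(Stag, Stag): (23, 23) - no unilateral deviation beneficial
(Hare, Hare): (10, 10) - no unilateral deviation beneficial
Mixed NE: P1 plays Stag with p = 0.4091, P2 plays Stag with q = 0.4091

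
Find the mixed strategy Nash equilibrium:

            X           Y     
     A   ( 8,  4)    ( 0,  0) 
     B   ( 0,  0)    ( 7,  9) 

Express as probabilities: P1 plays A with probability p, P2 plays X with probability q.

p = 0.6923, q = 0.4667

Work:
Find probabilities that make opponent indifferent:
P2 chooses q to make P1 indifferent between A and B
P1 chooses p to make P2 indifferent between X and Y
Mixed NE: P1 plays (A: 0.6923, B: 0.3077), P2 plays (X: 0.4667, Y: 0.5333)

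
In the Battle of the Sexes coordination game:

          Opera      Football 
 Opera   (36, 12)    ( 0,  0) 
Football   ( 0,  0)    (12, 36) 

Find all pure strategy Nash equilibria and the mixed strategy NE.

Pure NE: (Opera, Opera) and (Football, Football); Mixed NE: p = 0.75, q = 0.25

Work:
Check pure NE:
(Opera, Opera): (36, 12) - no unilateral deviation beneficial
(Football, Football): (12, 36) - no unilateral deviation beneficial
Mixed NE: P1 plays Opera with p = 0.75, P2 plays Opera with q = 0.25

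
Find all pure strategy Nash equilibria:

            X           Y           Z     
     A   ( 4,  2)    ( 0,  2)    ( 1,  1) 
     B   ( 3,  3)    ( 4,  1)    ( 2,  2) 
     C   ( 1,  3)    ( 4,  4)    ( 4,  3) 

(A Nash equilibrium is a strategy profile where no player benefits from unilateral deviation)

Nash equilibrium: (A, X), (C, Y)

Work:
Best responses:
  P1 vs X: payoffs [4, 3, 1] → best response A (payoff 4)
  P1 vs Y: payoffs [0, 4, 4] → best response B/C (payoff 4)
  P1 vs Z: payoffs [1, 2, 4] → best response C (payoff 4)
  P2 vs A: payoffs [2, 2, 1] → best response X/Y (payoff 2)
  P2 vs B: payoffs [3, 1, 2] → best response X (payoff 3)
  P2 vs C: payoffs [3, 4, 3] → best response Y (payoff 4)
Mutual best responses: (A,X), (C,Y) → Nash equilibria.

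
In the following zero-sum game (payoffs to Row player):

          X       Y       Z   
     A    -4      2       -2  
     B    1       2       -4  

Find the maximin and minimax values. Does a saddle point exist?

Maximin = -4, Minimax = -2, Saddle: False

Work:
Row minimums: [-4, -4] → maximin = -4
Column maximums: [1, 2, -2] → minimax = -2
No saddle point (maximin ≠ minimax). Mixed strategy needed.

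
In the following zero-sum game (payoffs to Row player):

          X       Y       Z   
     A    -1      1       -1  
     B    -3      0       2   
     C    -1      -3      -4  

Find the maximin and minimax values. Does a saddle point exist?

Maximin = -1, Minimax = -1, Saddle: True

Work:
Row minimums: [-1, -3, -4] → maximin = -1
Column maximums: [-1, 1, 2] → minimax = -1
Saddle point exists! Game value = -1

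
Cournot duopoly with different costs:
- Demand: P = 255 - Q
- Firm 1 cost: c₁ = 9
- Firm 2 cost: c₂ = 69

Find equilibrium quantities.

q₁* = 102.0, q₂* = 42.0

Work:
Reaction: q₁ = (255 - 9 - q₂)/2
Reaction: q₂ = (255 - 69 - q₁)/2
Solve simultaneously:
q₁* = (255 - 2×9 + 69)/3 = 102.0
q₂* = (255 - 2×69 + 9)/3 = 42.0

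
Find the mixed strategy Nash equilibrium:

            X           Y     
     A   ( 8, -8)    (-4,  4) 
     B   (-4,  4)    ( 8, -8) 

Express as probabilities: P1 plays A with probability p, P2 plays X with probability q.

p = 0.5, q = 0.5

Work:
Find probabilities that make opponent indifferent:
P2 chooses q to make P1 indifferent between A and B
P1 chooses p to make P2 indifferent between X and Y
Mixed NE: P1 plays (A: 0.5, B: 0.5), P2 plays (X: 0.5, Y: 0.5)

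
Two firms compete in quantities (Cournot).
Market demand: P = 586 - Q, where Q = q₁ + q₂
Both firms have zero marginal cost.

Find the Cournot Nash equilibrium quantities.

q₁* = q₂* = 195.33; P* = 195.33

Work:
Profit: π_i = P·q_i = (a - q_i - q_j)·q_i
FOC: ∂π_i/∂q_i = a - 2q_i - q_j = 0
Reaction function: q_i = (586 - q_j)/2
Symmetry: q* = 586/3 = 195.33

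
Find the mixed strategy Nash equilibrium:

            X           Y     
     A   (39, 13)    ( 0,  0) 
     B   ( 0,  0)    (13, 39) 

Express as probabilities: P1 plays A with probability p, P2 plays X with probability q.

p = 0.75, q = 0.25

Work:
Find probabilities that make opponent indifferent:
P2 chooses q to make P1 indifferent between A and B
P1 chooses p to make P2 indifferent between X and Y
Mixed NE: P1 plays (A: 0.75, B: 0.25), P2 plays (X: 0.25, Y: 0.75)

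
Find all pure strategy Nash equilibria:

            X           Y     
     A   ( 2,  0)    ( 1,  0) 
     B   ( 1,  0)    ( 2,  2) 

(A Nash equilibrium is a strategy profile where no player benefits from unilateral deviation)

Nash equilibrium: (A, X), (B, Y)

Work:
Best responses:
  P1 vs X: payoffs [2, 1] → best response A (payoff 2)
  P1 vs Y: payoffs [1, 2] → best response B (payoff 2)
  P2 vs A: payoffs [0, 0] → best response X/Y (payoff 0)
  P2 vs B: payoffs [0, 2] → best response Y (payoff 2)
Mutual best responses: (A,X), (B,Y) → Nash equilibria.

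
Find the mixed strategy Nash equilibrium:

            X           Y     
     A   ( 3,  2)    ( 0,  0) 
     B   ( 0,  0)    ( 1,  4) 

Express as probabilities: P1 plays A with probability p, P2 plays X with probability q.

p = 0.6667, q = 0.25

Work:
Find probabilities that make opponent indifferent:
P2 chooses q to make P1 indifferent between A and B
P1 chooses p to make P2 indifferent between X and Y
Mixed NE: P1 plays (A: 0.6667, B: 0.3333), P2 plays (X: 0.25, Y: 0.75)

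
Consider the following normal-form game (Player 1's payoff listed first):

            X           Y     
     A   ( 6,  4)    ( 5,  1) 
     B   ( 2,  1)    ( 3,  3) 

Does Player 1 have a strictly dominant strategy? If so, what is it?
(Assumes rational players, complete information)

Yes, Player 1's strictly dominant strategy is A

Work:
A strategy strictly dominates another if it gives a strictly higher payoff against every opponent action. Compare each pair of P1's strategies column-by-column:
  A vs B: [6 vs 2, 5 vs 3] → A strictly dominates B
  B vs A: [2 vs 6, 3 vs 5] → B does not strictly dominate A (column X: 2 ≤ 6)
A strictly dominates every other strategy → strictly dominant.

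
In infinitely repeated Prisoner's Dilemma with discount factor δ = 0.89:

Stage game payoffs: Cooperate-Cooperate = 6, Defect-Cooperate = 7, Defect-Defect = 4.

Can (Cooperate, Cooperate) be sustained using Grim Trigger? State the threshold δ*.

δ* = 0.3333; since δ = 0.89 ≥ 0.3333, cooperation can be sustained

Work:
For Grim Trigger:
Cooperate forever: 6/(1-δ)
Defect then punished: 7 + 4·δ/(1-δ)
Need: 6/(1-δ) ≥ 7 + 4·δ/(1-δ)
Solving: δ ≥ (T-R)/(T-P) = (7-6)/(7-4) = 0.3333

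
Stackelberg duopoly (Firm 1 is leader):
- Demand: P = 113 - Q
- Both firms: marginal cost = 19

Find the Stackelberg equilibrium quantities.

q₁* (leader) = 47.0, q₂* (follower) = 23.5

Work:
Follower's reaction: q₂ = (a - c - q₁)/2
Leader substitutes: π₁ = q₁·(a - q₁ - (a-c-q₁)/2 - c)
FOC: q₁* = (113 - 19)/2 = 47.00
Then: q₂* = (113 - 19 - 47.0)/2 = 23.50
Leader has first-mover advantage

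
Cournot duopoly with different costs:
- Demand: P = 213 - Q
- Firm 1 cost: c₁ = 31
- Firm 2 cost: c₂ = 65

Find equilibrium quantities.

q₁* = 72.0, q₂* = 38.0

Work:
Reaction: q₁ = (213 - 31 - q₂)/2
Reaction: q₂ = (213 - 65 - q₁)/2
Solve simultaneously:
q₁* = (213 - 2×31 + 65)/3 = 72.0
q₂* = (213 - 2×65 + 31)/3 = 38.0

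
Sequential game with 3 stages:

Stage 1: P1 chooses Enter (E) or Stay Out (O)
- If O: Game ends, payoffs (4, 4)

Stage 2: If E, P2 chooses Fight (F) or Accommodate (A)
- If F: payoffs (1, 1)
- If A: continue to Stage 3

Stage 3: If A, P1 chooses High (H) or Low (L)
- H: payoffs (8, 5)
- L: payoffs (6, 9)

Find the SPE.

SPE: (E, A, H); Outcome (8, 5)

Work:
Stage 3: P1 chooses H (8 vs 6)
Stage 2: P2: F->1, A->5 (anticipating H). Choose A
Stage 1: P1: O->4, E->8 (anticipating A, H). Choose E
SPE path: E -> A -> H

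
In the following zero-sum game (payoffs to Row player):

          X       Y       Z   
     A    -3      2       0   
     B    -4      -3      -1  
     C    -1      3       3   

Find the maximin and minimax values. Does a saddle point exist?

Maximin = -1, Minimax = -1, Saddle: True

Work:
Row minimums: [-3, -4, -1] → maximin = -1
Column maximums: [-1, 3, 3] → minimax = -1
Saddle point exists! Game value = -1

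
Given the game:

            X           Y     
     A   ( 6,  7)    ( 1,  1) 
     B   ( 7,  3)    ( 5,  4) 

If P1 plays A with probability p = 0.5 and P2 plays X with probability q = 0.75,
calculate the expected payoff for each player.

E[P1] = 5.625, E[P2] = 4.375

Work:
E[P1] = p·q·π₁(A,X) + p·(1-q)·π₁(A,Y) + (1-p)·q·π₁(B,X) + (1-p)·(1-q)·π₁(B,Y)
= 0.5·0.75·6 + 0.5·0.25·1 + 0.5·0.75·7 + 0.5·0.25·5
= 5.625

E[P2] = 4.375 (similar calculation)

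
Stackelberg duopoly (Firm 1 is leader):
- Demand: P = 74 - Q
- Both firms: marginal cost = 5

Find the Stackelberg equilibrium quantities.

q₁* (leader) = 34.5, q₂* (follower) = 17.25

Work:
Follower's reaction: q₂ = (a - c - q₁)/2
Leader substitutes: π₁ = q₁·(a - q₁ - (a-c-q₁)/2 - c)
FOC: q₁* = (74 - 5)/2 = 34.50
Then: q₂* = (74 - 5 - 34.5)/2 = 17.25
Leader has first-mover advantage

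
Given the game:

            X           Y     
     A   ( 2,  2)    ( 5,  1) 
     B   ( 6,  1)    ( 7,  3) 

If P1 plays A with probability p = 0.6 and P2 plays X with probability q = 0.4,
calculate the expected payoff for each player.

E[P1] = 4.92, E[P2] = 1.72

Work:
E[P1] = p·q·π₁(A,X) + p·(1-q)·π₁(A,Y) + (1-p)·q·π₁(B,X) + (1-p)·(1-q)·π₁(B,Y)
= 0.6·0.4·2 + 0.6·0.6·5 + 0.4·0.4·6 + 0.4·0.6·7
= 4.92

E[P2] = 1.72 (similar calculation)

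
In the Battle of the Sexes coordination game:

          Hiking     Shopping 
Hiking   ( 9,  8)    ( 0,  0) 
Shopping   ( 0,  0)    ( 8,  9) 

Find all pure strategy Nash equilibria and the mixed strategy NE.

Pure NE: (Hiking, Hiking) and (Shopping, Shopping); Mixed NE: p = 0.5294, q = 0.4706

Work:
Check pure NE:
(Hiking, Hiking): (9, 8) - no unilateral deviation beneficial
(Shopping, Shopping): (8, 9) - no unilateral deviation beneficial
Mixed NE: P1 plays Hiking with p = 0.5294, P2 plays Hiking with q = 0.4706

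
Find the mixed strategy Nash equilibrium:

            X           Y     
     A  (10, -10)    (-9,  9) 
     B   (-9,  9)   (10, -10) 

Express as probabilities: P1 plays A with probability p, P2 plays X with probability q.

p = 0.5, q = 0.5

Work:
Find probabilities that make opponent indifferent:
P2 chooses q to make P1 indifferent between A and B
P1 chooses p to make P2 indifferent between X and Y
Mixed NE: P1 plays (A: 0.5, B: 0.5), P2 plays (X: 0.5, Y: 0.5)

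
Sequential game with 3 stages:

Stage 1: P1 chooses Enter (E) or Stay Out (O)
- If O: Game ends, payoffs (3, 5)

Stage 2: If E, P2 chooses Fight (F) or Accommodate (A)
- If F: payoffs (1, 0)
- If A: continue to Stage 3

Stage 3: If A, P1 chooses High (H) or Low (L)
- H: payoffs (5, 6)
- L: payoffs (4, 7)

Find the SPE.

SPE: (E, A, H); Outcome (5, 6)

Work:
Stage 3: P1 chooses H (5 vs 4)
Stage 2: P2: F->0, A->6 (anticipating H). Choose A
Stage 1: P1: O->3, E->5 (anticipating A, H). Choose E
SPE path: E -> A -> H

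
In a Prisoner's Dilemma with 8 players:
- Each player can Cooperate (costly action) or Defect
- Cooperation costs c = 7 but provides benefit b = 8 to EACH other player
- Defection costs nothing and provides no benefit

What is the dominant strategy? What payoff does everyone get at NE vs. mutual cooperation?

Dominant: Defect; NE payoff = 0; Coop payoff = 49

Work:
Defect dominates (saves cost c = 7, benefit to others is external)
NE: All defect → everyone gets 0
If all cooperate: each receives (7)×8 - 7 = 49
Social dilemma: 49 > 0 but NE gives 0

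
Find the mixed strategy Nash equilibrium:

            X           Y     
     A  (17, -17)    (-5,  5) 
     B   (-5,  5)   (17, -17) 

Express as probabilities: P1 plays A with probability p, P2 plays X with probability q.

p = 0.5, q = 0.5

Work:
Find probabilities that make opponent indifferent:
P2 chooses q to make P1 indifferent between A and B
P1 chooses p to make P2 indifferent between X and Y
Mixed NE: P1 plays (A: 0.5, B: 0.5), P2 plays (X: 0.5, Y: 0.5)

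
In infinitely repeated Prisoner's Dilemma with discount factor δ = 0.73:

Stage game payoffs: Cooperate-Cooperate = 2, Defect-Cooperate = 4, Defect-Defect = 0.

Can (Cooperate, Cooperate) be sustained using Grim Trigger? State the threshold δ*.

δ* = 0.5; since δ = 0.73 ≥ 0.5, cooperation can be sustained

Work:
For Grim Trigger:
Cooperate forever: 2/(1-δ)
Defect then punished: 4 + 0·δ/(1-δ)
Need: 2/(1-δ) ≥ 4 + 0·δ/(1-δ)
Solving: δ ≥ (T-R)/(T-P) = (4-2)/(4-0) = 0.5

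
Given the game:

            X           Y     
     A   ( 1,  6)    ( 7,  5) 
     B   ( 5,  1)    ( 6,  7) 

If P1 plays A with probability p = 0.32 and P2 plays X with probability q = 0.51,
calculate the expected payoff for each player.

E[P1] = 4.994, E[P2] = 4.4424

Work:
E[P1] = p·q·π₁(A,X) + p·(1-q)·π₁(A,Y) + (1-p)·q·π₁(B,X) + (1-p)·(1-q)·π₁(B,Y)
= 0.32·0.51·1 + 0.32·0.49·7 + 0.68·0.51·5 + 0.68·0.49·6
= 4.994

E[P2] = 4.4424 (similar calculation)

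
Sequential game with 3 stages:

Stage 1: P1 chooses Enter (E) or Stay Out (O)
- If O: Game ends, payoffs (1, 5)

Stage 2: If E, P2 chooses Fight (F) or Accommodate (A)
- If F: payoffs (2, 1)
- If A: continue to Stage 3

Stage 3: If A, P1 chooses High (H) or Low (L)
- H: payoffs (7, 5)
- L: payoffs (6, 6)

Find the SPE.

SPE: (E, A, H); Outcome (7, 5)

Work:
Stage 3: P1 chooses H (7 vs 6)
Stage 2: P2: F->1, A->5 (anticipating H). Choose A
Stage 1: P1: O->1, E->7 (anticipating A, H). Choose E
SPE path: E -> A -> H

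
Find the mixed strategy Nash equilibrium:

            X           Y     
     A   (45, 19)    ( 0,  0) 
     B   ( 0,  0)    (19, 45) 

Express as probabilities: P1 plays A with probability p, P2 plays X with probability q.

p = 0.7031, q = 0.2969

Work:
Find probabilities that make opponent indifferent:
P2 chooses q to make P1 indifferent between A and B
P1 chooses p to make P2 indifferent between X and Y
Mixed NE: P1 plays (A: 0.7031, B: 0.2969), P2 plays (X: 0.2969, Y: 0.7031)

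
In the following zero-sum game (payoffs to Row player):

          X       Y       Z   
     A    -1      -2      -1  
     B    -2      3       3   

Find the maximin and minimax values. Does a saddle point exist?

Maximin = -2, Minimax = -1, Saddle: False

Work:
Row minimums: [-2, -2] → maximin = -2
Column maximums: [-1, 3, 3] → minimax = -1
No saddle point (maximin ≠ minimax). Mixed strategy needed.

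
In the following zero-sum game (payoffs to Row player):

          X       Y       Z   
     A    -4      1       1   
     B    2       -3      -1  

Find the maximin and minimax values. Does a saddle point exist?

Maximin = -3, Minimax = 1, Saddle: False

Work:
Row minimums: [-4, -3] → maximin = -3
Column maximums: [2, 1, 1] → minimax = 1
No saddle point (maximin ≠ minimax). Mixed strategy needed.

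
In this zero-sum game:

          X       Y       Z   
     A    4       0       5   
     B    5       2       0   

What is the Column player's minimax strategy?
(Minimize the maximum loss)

Column should play Y, value = 2

Work:
Column player minimizes Row's maximum payoff:
Column X: max payoff to Row = 5
Column Y: max payoff to Row = 2
Column Z: max payoff to Row = 5
Minimum is 2, achieved by column Y.
Minimax strategy: Y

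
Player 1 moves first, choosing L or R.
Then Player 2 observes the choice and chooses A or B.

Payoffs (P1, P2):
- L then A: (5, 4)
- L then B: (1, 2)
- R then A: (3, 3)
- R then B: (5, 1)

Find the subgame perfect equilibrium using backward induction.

P1 plays L, P2 plays A after L and A after R; Payoff (5, 4)

Work:
Backward induction:
After L: P2 chooses A → P1 gets 5
After R: P2 chooses A → P1 gets 3
P1 chooses L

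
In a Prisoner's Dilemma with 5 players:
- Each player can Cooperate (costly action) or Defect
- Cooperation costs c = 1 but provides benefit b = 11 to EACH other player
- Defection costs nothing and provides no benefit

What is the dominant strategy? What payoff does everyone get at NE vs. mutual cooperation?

Dominant: Defect; NE payoff = 0; Coop payoff = 43

Work:
Defect dominates (saves cost c = 1, benefit to others is external)
NE: All defect → everyone gets 0
If all cooperate: each receives (4)×11 - 1 = 43
Social dilemma: 43 > 0 but NE gives 0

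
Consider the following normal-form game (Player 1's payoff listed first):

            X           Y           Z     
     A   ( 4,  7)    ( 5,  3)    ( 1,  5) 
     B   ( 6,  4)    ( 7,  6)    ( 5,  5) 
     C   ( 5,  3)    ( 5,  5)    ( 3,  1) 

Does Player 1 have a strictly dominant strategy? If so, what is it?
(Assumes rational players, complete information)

Yes, Player 1's strictly dominant strategy is B

Work:
A strategy strictly dominates another if it gives a strictly higher payoff against every opponent action. Compare each pair of P1's strategies column-by-column:
  A vs B: [4 vs 6, 5 vs 7, 1 vs 5] → A does not strictly dominate B (column X: 4 ≤ 6)
  A vs C: [4 vs 5, 5 vs 5, 1 vs 3] → A does not strictly dominate C (column X: 4 ≤ 5)
  B vs A: [6 vs 4, 7 vs 5, 5 vs 1] → B strictly dominates A
  B vs C: [6 vs 5, 7 vs 5, 5 vs 3] → B strictly dominates C
  C vs A: [5 vs 4, 5 vs 5, 3 vs 1] → C does not strictly dominate A (column Y: 5 ≤ 5)
  C vs B: [5 vs 6, 5 vs 7, 3 vs 5] → C does not strictly dominate B (column X: 5 ≤ 6)
B strictly dominates every other strategy → strictly dominant.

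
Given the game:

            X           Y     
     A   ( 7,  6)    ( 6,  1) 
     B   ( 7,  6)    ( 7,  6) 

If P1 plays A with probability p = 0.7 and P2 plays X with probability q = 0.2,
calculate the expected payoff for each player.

E[P1] = 6.44, E[P2] = 3.2

Work:
E[P1] = p·q·π₁(A,X) + p·(1-q)·π₁(A,Y) + (1-p)·q·π₁(B,X) + (1-p)·(1-q)·π₁(B,Y)
= 0.7·0.2·7 + 0.7·0.8·6 + 0.3·0.2·7 + 0.3·0.8·7
= 6.44

E[P2] = 3.2 (similar calculation)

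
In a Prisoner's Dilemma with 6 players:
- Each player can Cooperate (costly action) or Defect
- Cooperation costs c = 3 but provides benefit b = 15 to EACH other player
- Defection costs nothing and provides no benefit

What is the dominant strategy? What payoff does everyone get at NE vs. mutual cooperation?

Dominant: Defect; NE payoff = 0; Coop payoff = 72

Work:
Defect dominates (saves cost c = 3, benefit to others is external)
NE: All defect → everyone gets 0
If all cooperate: each receives (5)×15 - 3 = 72
Social dilemma: 72 > 0 but NE gives 0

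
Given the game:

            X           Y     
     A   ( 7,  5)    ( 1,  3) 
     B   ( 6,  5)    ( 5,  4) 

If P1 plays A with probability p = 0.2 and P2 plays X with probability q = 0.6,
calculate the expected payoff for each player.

E[P1] = 5.4, E[P2] = 4.52

Work:
E[P1] = p·q·π₁(A,X) + p·(1-q)·π₁(A,Y) + (1-p)·q·π₁(B,X) + (1-p)·(1-q)·π₁(B,Y)
= 0.2·0.6·7 + 0.2·0.4·1 + 0.8·0.6·6 + 0.8·0.4·5
= 5.4

E[P2] = 4.52 (similar calculation)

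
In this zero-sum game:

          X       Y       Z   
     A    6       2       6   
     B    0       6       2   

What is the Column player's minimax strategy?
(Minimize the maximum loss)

Column should play X or Y or Z (all achieve the minimum), value = 6

Work:
Column player minimizes Row's maximum payoff:
Column X: max payoff to Row = 6
Column Y: max payoff to Row = 6
Column Z: max payoff to Row = 6
Minimum is 6, achieved by columns X, Y, Z (tied).
Each of X or Y or Z is a minimax strategy.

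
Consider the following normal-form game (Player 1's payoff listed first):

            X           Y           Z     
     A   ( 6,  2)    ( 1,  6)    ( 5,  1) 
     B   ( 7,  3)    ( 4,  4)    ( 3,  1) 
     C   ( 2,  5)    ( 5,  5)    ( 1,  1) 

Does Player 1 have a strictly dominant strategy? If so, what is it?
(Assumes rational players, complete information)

No strictly dominant strategy exists for Player 1

Work:
A strategy strictly dominates another if it gives a strictly higher payoff against every opponent action. Compare each pair of P1's strategies column-by-column:
  A vs B: [6 vs 7, 1 vs 4, 5 vs 3] → A does not strictly dominate B (column X: 6 ≤ 7)
  A vs C: [6 vs 2, 1 vs 5, 5 vs 1] → A does not strictly dominate C (column Y: 1 ≤ 5)
  B vs A: [7 vs 6, 4 vs 1, 3 vs 5] → B does not strictly dominate A (column Z: 3 ≤ 5)
  B vs C: [7 vs 2, 4 vs 5, 3 vs 1] → B does not strictly dominate C (column Y: 4 ≤ 5)
  C vs A: [2 vs 6, 5 vs 1, 1 vs 5] → C does not strictly dominate A (column X: 2 ≤ 6)
  C vs B: [2 vs 7, 5 vs 4, 1 vs 3] → C does not strictly dominate B (column X: 2 ≤ 7)
No single strategy strictly dominates all others → no strictly dominant strategy.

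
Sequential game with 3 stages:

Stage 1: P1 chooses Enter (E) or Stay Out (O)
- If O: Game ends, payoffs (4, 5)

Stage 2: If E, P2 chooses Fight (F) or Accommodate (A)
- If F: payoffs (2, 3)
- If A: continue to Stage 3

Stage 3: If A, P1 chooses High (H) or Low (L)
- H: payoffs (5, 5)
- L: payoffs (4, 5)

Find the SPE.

SPE: (E, A, H); Outcome (5, 5)

Work:
Stage 3: P1 chooses H (5 vs 4)
Stage 2: P2: F->3, A->5 (anticipating H). Choose A
Stage 1: P1: O->4, E->5 (anticipating A, H). Choose E
SPE path: E -> A -> H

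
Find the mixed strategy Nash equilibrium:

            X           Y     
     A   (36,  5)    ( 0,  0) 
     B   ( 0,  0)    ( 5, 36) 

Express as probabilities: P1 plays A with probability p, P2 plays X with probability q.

p = 0.878, q = 0.122

Work:
Find probabilities that make opponent indifferent:
P2 chooses q to make P1 indifferent between A and B
P1 chooses p to make P2 indifferent between X and Y
Mixed NE: P1 plays (A: 0.878, B: 0.122), P2 plays (X: 0.122, Y: 0.878)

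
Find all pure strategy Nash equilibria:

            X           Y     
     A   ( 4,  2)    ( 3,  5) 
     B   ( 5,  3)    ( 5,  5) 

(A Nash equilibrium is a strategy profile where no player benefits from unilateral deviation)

Nash equilibrium: (B, Y)

Work:
Best responses:
  P1 vs X: payoffs [4, 5] → best response B (payoff 5)
  P1 vs Y: payoffs [3, 5] → best response B (payoff 5)
  P2 vs A: payoffs [2, 5] → best response Y (payoff 5)
  P2 vs B: payoffs [3, 5] → best response Y (payoff 5)
Mutual best responses: (B,Y) → Nash equilibria.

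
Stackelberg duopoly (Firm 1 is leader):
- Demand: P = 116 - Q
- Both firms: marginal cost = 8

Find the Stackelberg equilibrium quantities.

q₁* (leader) = 54.0, q₂* (follower) = 27.0

Work:
Follower's reaction: q₂ = (a - c - q₁)/2
Leader substitutes: π₁ = q₁·(a - q₁ - (a-c-q₁)/2 - c)
FOC: q₁* = (116 - 8)/2 = 54.00
Then: q₂* = (116 - 8 - 54.0)/2 = 27.00
Leader has first-mover advantage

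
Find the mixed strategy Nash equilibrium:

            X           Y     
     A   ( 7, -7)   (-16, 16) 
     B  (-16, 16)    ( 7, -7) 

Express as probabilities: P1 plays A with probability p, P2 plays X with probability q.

p = 0.5, q = 0.5

Work:
Find probabilities that make opponent indifferent:
P2 chooses q to make P1 indifferent between A and B
P1 chooses p to make P2 indifferent between X and Y
Mixed NE: P1 plays (A: 0.5, B: 0.5), P2 plays (X: 0.5, Y: 0.5)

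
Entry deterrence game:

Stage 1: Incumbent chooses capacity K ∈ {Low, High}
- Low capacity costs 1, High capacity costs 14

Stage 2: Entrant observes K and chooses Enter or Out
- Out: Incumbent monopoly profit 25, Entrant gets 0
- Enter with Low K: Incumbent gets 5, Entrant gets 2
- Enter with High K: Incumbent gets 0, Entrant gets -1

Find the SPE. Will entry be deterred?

SPE: (High, Enter|Low, Out|High); Entry deterred. Incumbent net profit = 11

Work:
After Low K: Entrant enters (2 > 0)
After High K: Entrant stays out (-1 < 0)
Incumbent: Low → 5−1=4, High → 25−14=11
Incumbent chooses High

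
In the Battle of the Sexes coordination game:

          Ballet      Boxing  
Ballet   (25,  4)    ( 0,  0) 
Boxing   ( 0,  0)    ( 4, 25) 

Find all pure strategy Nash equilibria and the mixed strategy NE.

Pure NE: (Ballet, Ballet) and (Boxing, Boxing); Mixed NE: p = 0.8621, q = 0.1379

Work:
Check pure NE:
(Ballet, Ballet): (25, 4) - no unilateral deviation beneficial
(Boxing, Boxing): (4, 25) - no unilateral deviation beneficial
Mixed NE: P1 plays Ballet with p = 0.8621, P2 plays Ballet with q = 0.1379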